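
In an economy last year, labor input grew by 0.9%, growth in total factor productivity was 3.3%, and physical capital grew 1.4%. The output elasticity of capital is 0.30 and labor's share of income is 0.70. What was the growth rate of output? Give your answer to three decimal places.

Labor's share = 1 − 0.3 = 0.7.
Physical capital: 0.3 × 1.4 = 0.42 pp.
Labor input: 0.7 × 0.9 = 0.63 pp.
Output growth = 3.3 + 1.05 = 4.35%.

Output growth was 4.350%.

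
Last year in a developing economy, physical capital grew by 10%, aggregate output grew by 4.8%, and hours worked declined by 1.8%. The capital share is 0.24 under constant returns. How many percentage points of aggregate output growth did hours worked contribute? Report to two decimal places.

-1.37

Labor's share = 1 − 0.24 = 0.76.
Contribution = share × growth = 0.76 × (-1.8) = -1.368 pp.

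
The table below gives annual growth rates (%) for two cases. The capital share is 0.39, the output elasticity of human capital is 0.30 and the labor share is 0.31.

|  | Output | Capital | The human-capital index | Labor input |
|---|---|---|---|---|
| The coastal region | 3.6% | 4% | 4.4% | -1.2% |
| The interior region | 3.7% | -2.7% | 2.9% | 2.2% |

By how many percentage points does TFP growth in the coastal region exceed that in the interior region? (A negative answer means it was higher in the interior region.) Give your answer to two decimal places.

-2.11 percentage points

Labor's share = 1 − 0.39 − 0.3 = 0.31.
The coastal region: TFP = 3.6 − 1.56 − 1.32 + 0.372 = 1.092%.
The interior region: TFP = 3.7 + 1.053 − 0.87 − 0.682 = 3.201%.
Difference = 1.092 − (3.201) = -2.109 pp.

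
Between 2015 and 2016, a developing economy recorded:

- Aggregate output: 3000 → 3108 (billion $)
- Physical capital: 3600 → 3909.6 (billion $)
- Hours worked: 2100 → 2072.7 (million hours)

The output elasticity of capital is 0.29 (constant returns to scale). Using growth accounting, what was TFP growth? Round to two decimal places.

Aggregate output growth = (3108 − 3000) / 3000 = 3.6%.
Physical capital growth = (3909.6 − 3600) / 3600 = 8.6%.
Hours worked growth = (2072.7 − 2100) / 2100 = -1.3%.
Labor's share = 1 − 0.29 = 0.71.
Physical capital: 0.29 × 8.6 = 2.494 pp.
Hours worked: 0.71 × (-1.3) = -0.923 pp.
TFP growth = 3.6 − 1.571 = 2.029%.

2.03%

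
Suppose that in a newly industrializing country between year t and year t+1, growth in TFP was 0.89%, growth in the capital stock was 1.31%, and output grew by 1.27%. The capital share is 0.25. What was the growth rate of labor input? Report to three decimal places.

Labor input growth was 0.070%.

Labor's share = 1 − 0.25 = 0.75.
gY = gA + 0.25×1.31 + 0.75×g.
0.75×g = 1.27 − 0.89 − 0.3275 = 0.0525.
g = 0.0525 / 0.75 = 0.07%.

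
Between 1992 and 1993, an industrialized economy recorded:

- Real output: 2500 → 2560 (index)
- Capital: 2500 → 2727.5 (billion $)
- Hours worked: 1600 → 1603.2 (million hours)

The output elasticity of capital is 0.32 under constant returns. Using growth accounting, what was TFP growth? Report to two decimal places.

Real output growth = (2560 − 2500) / 2500 = 2.4%.
Capital growth = (2727.5 − 2500) / 2500 = 9.1%.
Hours worked growth = (1603.2 − 1600) / 1600 = 0.2%.
Labor's share = 1 − 0.32 = 0.68.
Capital: 0.32 × 9.1 = 2.912 pp.
Hours worked: 0.68 × 0.2 = 0.136 pp.
TFP growth = 2.4 − 3.048 = -0.648%.

-0.65%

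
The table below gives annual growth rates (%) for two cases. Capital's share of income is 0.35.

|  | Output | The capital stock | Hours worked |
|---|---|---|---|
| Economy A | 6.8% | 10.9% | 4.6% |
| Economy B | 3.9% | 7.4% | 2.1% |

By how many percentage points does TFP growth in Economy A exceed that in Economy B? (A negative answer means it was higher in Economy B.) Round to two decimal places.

0.05 percentage points

Labor's share = 1 − 0.35 = 0.65.
Economy A: TFP = 6.8 − 3.815 − 2.99 = -0.005%.
Economy B: TFP = 3.9 − 2.59 − 1.365 = -0.055%.
Difference = -0.005 − (-0.055) = 0.05 pp.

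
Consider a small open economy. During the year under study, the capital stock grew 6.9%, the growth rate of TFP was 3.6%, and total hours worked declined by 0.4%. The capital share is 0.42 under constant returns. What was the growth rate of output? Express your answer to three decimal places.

6.266%

Labor's share = 1 − 0.42 = 0.58.
The capital stock: 0.42 × 6.9 = 2.898 pp.
Total hours worked: 0.58 × (-0.4) = -0.232 pp.
Output growth = 3.6 + 2.666 = 6.266%.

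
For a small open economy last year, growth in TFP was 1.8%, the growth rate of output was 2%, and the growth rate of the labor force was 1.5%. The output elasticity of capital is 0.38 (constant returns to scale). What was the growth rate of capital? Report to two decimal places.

Labor's share = 1 − 0.38 = 0.62.
gY = gA + 0.62×1.5 + 0.38×g.
0.38×g = 2 − 1.8 − 0.93 = -0.73.
g = -0.73 / 0.38 = -1.9211%.

-1.92%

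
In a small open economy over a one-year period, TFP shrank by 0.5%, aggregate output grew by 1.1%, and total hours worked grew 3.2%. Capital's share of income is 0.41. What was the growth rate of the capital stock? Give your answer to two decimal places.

-0.70%

Labor's share = 1 − 0.41 = 0.59.
gY = gA + 0.59×3.2 + 0.41×g.
0.41×g = 1.1 + 0.5 − 1.888 = -0.288.
g = -0.288 / 0.41 = -0.7024%.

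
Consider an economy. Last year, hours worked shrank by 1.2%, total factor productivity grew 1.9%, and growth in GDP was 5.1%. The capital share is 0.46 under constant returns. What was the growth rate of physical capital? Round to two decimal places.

Labor's share = 1 − 0.46 = 0.54.
gY = gA + 0.54×(-1.2) + 0.46×g.
0.46×g = 5.1 − 1.9 + 0.648 = 3.848.
g = 3.848 / 0.46 = 8.3652%.

8.37%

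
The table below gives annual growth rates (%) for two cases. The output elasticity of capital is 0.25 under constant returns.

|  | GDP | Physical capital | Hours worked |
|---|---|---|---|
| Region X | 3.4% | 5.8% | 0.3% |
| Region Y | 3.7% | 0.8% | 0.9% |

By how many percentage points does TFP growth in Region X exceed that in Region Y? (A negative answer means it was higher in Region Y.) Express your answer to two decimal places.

-1.10 percentage points

Labor's share = 1 − 0.25 = 0.75.
Region X: TFP = 3.4 − 1.45 − 0.225 = 1.725%.
Region Y: TFP = 3.7 − 0.2 − 0.675 = 2.825%.
Difference = 1.725 − (2.825) = -1.1 pp.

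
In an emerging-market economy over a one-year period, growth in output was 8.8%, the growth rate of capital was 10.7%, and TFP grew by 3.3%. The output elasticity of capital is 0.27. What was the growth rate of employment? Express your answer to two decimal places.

Employment grew 3.58%.

Labor's share = 1 − 0.27 = 0.73.
gY = gA + 0.27×10.7 + 0.73×g.
0.73×g = 8.8 − 3.3 − 2.889 = 2.611.
g = 2.611 / 0.73 = 3.5767%.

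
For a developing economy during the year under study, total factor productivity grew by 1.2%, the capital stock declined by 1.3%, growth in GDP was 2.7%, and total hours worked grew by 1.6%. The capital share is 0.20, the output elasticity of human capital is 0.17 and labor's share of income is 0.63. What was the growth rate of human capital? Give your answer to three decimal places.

Labor's share = 1 − 0.2 − 0.17 = 0.63.
gY = gA + 0.2×(-1.3) + 0.63×1.6 + 0.17×g.
0.17×g = 2.7 − 1.2 − 0.748 = 0.752.
g = 0.752 / 0.17 = 4.42353%.

Human capital grew 4.424%.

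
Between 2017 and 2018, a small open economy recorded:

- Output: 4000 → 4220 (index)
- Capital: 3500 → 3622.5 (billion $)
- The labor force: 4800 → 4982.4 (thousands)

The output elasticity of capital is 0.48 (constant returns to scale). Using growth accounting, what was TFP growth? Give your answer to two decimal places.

Output growth = (4220 − 4000) / 4000 = 5.5%.
Capital growth = (3622.5 − 3500) / 3500 = 3.5%.
The labor force growth = (4982.4 − 4800) / 4800 = 3.8%.
Labor's share = 1 − 0.48 = 0.52.
Capital: 0.48 × 3.5 = 1.68 pp.
The labor force: 0.52 × 3.8 = 1.976 pp.
TFP growth = 5.5 − 3.656 = 1.844%.

1.84%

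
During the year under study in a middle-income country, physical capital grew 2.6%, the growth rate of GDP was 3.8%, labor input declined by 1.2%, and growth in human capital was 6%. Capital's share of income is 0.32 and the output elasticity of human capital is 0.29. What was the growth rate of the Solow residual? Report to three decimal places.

Labor's share = 1 − 0.32 − 0.29 = 0.39.
Physical capital: 0.32 × 2.6 = 0.832 pp.
Human capital: 0.29 × 6 = 1.74 pp.
Labor input: 0.39 × (-1.2) = -0.468 pp.
TFP growth = 3.8 − 2.104 = 1.696%.

1.696%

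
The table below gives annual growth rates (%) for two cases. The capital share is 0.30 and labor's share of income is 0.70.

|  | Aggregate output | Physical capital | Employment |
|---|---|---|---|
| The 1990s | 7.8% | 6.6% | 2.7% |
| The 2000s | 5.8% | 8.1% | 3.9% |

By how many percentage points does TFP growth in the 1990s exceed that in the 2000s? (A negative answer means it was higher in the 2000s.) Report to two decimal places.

3.29 percentage points

Labor's share = 1 − 0.3 = 0.7.
The 1990s: TFP = 7.8 − 1.98 − 1.89 = 3.93%.
The 2000s: TFP = 5.8 − 2.43 − 2.73 = 0.64%.
Difference = 3.93 − (0.64) = 3.29 pp.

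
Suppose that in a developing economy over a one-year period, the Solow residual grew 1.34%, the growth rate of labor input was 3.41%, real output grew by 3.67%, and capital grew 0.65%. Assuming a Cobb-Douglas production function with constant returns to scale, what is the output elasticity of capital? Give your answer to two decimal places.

0.39

gY = gA + α·gK + (1−α)·gL, so gY − gA − gL = α(gK − gL).
3.67 − 1.34 − 3.41 = α × (0.65 − 3.41).
-1.08 = -2.76 α, so α = 0.3913.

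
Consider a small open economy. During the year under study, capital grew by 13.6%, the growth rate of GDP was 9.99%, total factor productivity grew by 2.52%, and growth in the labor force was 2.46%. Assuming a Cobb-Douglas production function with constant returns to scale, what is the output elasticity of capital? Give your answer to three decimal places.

α = 0.450

gY = gA + α·gK + (1−α)·gL, so gY − gA − gL = α(gK − gL).
9.99 − 2.52 − 2.46 = α × (13.6 − 2.46).
5.01 = 11.14 α, so α = 0.44973.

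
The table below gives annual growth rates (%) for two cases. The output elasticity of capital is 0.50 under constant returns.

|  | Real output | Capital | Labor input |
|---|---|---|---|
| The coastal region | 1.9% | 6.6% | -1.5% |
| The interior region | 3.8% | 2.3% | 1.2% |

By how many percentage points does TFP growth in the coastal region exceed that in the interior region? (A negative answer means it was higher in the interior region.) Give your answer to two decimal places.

Labor's share = 1 − 0.5 = 0.5.
The coastal region: TFP = 1.9 − 3.3 + 0.75 = -0.65%.
The interior region: TFP = 3.8 − 1.15 − 0.6 = 2.05%.
Difference = -0.65 − (2.05) = -2.7 pp.

-2.70 percentage points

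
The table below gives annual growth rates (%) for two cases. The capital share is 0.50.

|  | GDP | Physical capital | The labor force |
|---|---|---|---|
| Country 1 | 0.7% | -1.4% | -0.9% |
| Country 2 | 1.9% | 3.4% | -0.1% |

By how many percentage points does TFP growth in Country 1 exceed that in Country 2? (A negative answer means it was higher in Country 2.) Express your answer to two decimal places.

Labor's share = 1 − 0.5 = 0.5.
Country 1: TFP = 0.7 + 0.7 + 0.45 = 1.85%.
Country 2: TFP = 1.9 − 1.7 + 0.05 = 0.25%.
Difference = 1.85 − (0.25) = 1.6 pp.

1.60 percentage points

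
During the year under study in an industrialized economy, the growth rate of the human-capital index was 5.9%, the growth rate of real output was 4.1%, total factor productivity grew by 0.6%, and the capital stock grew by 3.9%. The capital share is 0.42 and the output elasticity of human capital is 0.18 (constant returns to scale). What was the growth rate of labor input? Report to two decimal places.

Labor's share = 1 − 0.42 − 0.18 = 0.4.
gY = gA + 0.42×3.9 + 0.18×5.9 + 0.4×g.
0.4×g = 4.1 − 0.6 − 2.7 = 0.8.
g = 0.8 / 0.4 = 2%.

Labor input growth was 2.00%.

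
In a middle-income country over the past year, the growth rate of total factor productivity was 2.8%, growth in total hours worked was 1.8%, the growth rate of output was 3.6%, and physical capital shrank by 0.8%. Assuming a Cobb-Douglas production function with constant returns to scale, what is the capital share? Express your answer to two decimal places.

0.38

gY = gA + α·gK + (1−α)·gL, so gY − gA − gL = α(gK − gL).
3.6 − 2.8 − 1.8 = α × (-0.8 − 1.8).
-1 = -2.6 α, so α = 0.3846.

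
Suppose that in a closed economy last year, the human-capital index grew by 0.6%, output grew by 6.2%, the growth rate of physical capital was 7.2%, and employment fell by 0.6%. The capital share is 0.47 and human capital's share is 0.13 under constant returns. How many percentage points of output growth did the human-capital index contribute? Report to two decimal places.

0.08 pp

Contribution = share × growth = 0.13 × 0.6 = 0.078 pp.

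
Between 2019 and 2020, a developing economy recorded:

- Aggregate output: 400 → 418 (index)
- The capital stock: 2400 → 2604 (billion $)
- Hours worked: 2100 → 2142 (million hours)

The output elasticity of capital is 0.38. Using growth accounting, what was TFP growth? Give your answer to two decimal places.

TFP grew 0.03%.

Aggregate output growth = (418 − 400) / 400 = 4.5%.
The capital stock growth = (2604 − 2400) / 2400 = 8.5%.
Hours worked growth = (2142 − 2100) / 2100 = 2%.
Labor's share = 1 − 0.38 = 0.62.
The capital stock: 0.38 × 8.5 = 3.23 pp.
Hours worked: 0.62 × 2 = 1.24 pp.
TFP growth = 4.5 − 4.47 = 0.03%.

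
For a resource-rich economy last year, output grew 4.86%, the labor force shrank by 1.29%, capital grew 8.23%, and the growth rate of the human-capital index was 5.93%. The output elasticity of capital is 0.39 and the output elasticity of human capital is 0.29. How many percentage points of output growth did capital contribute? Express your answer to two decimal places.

Contribution = share × growth = 0.39 × 8.23 = 3.2097 pp.

3.21 percentage points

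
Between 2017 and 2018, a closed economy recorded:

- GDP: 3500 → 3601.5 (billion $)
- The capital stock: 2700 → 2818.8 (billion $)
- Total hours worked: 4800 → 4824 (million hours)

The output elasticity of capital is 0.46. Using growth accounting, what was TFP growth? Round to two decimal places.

GDP growth = (3601.5 − 3500) / 3500 = 2.9%.
The capital stock growth = (2818.8 − 2700) / 2700 = 4.4%.
Total hours worked growth = (4824 − 4800) / 4800 = 0.5%.
Labor's share = 1 − 0.46 = 0.54.
The capital stock: 0.46 × 4.4 = 2.024 pp.
Total hours worked: 0.54 × 0.5 = 0.27 pp.
TFP growth = 2.9 − 2.294 = 0.606%.

TFP grew 0.61%.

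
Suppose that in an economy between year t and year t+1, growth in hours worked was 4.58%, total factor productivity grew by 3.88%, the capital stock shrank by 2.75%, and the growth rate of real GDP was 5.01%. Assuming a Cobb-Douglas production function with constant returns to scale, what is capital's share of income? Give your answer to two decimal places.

gY = gA + α·gK + (1−α)·gL, so gY − gA − gL = α(gK − gL).
5.01 − 3.88 − 4.58 = α × (-2.75 − 4.58).
-3.45 = -7.33 α, so α = 0.4707.

Capital's share of income is 0.47.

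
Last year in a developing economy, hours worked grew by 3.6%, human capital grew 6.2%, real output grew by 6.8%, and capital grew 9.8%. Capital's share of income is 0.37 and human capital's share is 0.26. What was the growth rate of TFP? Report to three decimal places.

TFP growth was 0.230%.

Labor's share = 1 − 0.37 − 0.26 = 0.37.
Capital: 0.37 × 9.8 = 3.626 pp.
Human capital: 0.26 × 6.2 = 1.612 pp.
Hours worked: 0.37 × 3.6 = 1.332 pp.
TFP growth = 6.8 − 6.57 = 0.23%.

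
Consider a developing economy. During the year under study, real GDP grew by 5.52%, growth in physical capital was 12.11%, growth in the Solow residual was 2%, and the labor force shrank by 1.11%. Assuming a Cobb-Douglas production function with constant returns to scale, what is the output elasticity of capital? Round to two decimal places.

0.35

gY = gA + α·gK + (1−α)·gL, so gY − gA − gL = α(gK − gL).
5.52 − 2 + 1.11 = α × (12.11 − (-1.11)).
4.63 = 13.22 α, so α = 0.3502.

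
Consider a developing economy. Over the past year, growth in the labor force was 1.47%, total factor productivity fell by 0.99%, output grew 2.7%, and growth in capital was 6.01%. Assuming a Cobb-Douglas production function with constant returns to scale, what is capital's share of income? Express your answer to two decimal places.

Capital's share of income is 0.49.

gY = gA + α·gK + (1−α)·gL, so gY − gA − gL = α(gK − gL).
2.7 + 0.99 − 1.47 = α × (6.01 − 1.47).
2.22 = 4.54 α, so α = 0.489.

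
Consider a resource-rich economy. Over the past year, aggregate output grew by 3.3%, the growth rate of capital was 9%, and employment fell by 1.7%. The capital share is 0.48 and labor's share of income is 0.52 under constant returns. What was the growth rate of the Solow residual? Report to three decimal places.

Labor's share = 1 − 0.48 = 0.52.
Capital: 0.48 × 9 = 4.32 pp.
Employment: 0.52 × (-1.7) = -0.884 pp.
TFP growth = 3.3 − 3.436 = -0.136%.

-0.136%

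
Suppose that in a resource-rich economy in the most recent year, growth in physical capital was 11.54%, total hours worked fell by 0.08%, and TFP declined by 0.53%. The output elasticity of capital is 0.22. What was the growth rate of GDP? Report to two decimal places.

1.95%

Labor's share = 1 − 0.22 = 0.78.
Physical capital: 0.22 × 11.54 = 2.5388 pp.
Total hours worked: 0.78 × (-0.08) = -0.0624 pp.
Output growth = -0.53 + 2.4764 = 1.9464%.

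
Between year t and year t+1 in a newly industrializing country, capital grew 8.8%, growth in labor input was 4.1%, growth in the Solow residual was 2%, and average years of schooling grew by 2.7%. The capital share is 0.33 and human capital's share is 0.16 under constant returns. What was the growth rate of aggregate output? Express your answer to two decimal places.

Labor's share = 1 − 0.33 − 0.16 = 0.51.
Capital: 0.33 × 8.8 = 2.904 pp.
Average years of schooling: 0.16 × 2.7 = 0.432 pp.
Labor input: 0.51 × 4.1 = 2.091 pp.
Output growth = 2 + 5.427 = 7.427%.

Aggregate output grew 7.43%.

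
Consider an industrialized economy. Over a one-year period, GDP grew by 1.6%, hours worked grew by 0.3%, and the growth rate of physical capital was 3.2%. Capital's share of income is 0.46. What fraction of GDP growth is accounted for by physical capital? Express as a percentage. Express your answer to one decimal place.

Physical capital accounted for 92.0% of growth.

Physical capital contributed 0.46 × 3.2 = 1.472 pp.
Share of growth = 1.472 / 1.6 × 100 = 92%.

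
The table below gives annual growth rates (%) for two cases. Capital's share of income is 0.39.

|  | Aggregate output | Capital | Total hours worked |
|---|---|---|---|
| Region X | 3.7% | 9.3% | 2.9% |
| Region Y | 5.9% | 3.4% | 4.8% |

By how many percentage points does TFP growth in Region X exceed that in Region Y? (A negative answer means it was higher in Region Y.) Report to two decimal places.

-3.34 percentage points

Labor's share = 1 − 0.39 = 0.61.
Region X: TFP = 3.7 − 3.627 − 1.769 = -1.696%.
Region Y: TFP = 5.9 − 1.326 − 2.928 = 1.646%.
Difference = -1.696 − (1.646) = -3.342 pp.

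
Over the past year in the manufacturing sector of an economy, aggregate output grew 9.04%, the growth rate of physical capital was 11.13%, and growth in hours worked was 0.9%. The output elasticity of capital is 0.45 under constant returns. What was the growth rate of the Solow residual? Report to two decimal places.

3.54%

Labor's share = 1 − 0.45 = 0.55.
Physical capital: 0.45 × 11.13 = 5.0085 pp.
Hours worked: 0.55 × 0.9 = 0.495 pp.
TFP growth = 9.04 − 5.5035 = 3.5365%.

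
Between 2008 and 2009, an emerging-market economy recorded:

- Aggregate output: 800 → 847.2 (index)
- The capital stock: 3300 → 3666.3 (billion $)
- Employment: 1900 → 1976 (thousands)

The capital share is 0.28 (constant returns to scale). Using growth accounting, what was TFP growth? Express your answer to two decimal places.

-0.09%

Aggregate output growth = (847.2 − 800) / 800 = 5.9%.
The capital stock growth = (3666.3 − 3300) / 3300 = 11.1%.
Employment growth = (1976 − 1900) / 1900 = 4%.
Labor's share = 1 − 0.28 = 0.72.
The capital stock: 0.28 × 11.1 = 3.108 pp.
Employment: 0.72 × 4 = 2.88 pp.
TFP growth = 5.9 − 5.988 = -0.088%.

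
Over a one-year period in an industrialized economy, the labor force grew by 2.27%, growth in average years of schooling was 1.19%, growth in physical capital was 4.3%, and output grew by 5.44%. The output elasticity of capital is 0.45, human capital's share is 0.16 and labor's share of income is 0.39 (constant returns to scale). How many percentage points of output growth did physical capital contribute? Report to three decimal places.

1.935 pp

Contribution = share × growth = 0.45 × 4.3 = 1.935 pp.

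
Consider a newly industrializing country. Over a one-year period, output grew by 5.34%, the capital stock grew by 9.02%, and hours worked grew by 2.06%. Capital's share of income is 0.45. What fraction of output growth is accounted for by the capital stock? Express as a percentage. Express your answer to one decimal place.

The capital stock accounted for 76.0% of growth.

The capital stock contributed 0.45 × 9.02 = 4.059 pp.
Share of growth = 4.059 / 5.34 × 100 = 76.011%.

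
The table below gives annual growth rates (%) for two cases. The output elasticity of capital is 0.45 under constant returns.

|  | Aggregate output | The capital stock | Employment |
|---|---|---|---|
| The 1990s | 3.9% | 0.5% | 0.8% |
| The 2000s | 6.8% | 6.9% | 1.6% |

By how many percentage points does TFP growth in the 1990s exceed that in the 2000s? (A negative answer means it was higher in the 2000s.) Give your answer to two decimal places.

0.42 percentage points

Labor's share = 1 − 0.45 = 0.55.
The 1990s: TFP = 3.9 − 0.225 − 0.44 = 3.235%.
The 2000s: TFP = 6.8 − 3.105 − 0.88 = 2.815%.
Difference = 3.235 − (2.815) = 0.42 pp.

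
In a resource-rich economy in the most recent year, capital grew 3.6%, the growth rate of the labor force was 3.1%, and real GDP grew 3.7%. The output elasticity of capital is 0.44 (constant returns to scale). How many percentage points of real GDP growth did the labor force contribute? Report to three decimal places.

1.736

Labor's share = 1 − 0.44 = 0.56.
Contribution = share × growth = 0.56 × 3.1 = 1.736 pp.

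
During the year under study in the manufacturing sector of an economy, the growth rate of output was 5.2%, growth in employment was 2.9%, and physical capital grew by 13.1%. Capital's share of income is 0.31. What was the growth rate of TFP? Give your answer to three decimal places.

Labor's share = 1 − 0.31 = 0.69.
Physical capital: 0.31 × 13.1 = 4.061 pp.
Employment: 0.69 × 2.9 = 2.001 pp.
TFP growth = 5.2 − 6.062 = -0.862%.

-0.862%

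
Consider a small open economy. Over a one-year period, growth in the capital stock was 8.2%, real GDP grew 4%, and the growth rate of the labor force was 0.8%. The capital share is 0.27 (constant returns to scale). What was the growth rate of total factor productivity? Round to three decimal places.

Total factor productivity growth was 1.202%.

Labor's share = 1 − 0.27 = 0.73.
The capital stock: 0.27 × 8.2 = 2.214 pp.
The labor force: 0.73 × 0.8 = 0.584 pp.
TFP growth = 4 − 2.798 = 1.202%.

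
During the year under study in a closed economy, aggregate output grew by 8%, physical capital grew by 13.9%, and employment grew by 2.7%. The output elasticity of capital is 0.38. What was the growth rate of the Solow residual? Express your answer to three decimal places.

Labor's share = 1 − 0.38 = 0.62.
Physical capital: 0.38 × 13.9 = 5.282 pp.
Employment: 0.62 × 2.7 = 1.674 pp.
TFP growth = 8 − 6.956 = 1.044%.

The Solow residual grew 1.044%.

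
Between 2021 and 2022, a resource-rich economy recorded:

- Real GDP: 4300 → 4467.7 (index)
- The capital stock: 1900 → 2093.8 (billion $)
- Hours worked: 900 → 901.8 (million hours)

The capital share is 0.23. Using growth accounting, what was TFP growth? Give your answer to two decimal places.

1.40%

Real GDP growth = (4467.7 − 4300) / 4300 = 3.9%.
The capital stock growth = (2093.8 − 1900) / 1900 = 10.2%.
Hours worked growth = (901.8 − 900) / 900 = 0.2%.
Labor's share = 1 − 0.23 = 0.77.
The capital stock: 0.23 × 10.2 = 2.346 pp.
Hours worked: 0.77 × 0.2 = 0.154 pp.
TFP growth = 3.9 − 2.5 = 1.4%.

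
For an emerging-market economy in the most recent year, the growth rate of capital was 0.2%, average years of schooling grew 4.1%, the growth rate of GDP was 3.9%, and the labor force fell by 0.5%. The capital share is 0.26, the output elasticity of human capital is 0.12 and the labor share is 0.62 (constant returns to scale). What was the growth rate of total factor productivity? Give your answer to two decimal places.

Labor's share = 1 − 0.26 − 0.12 = 0.62.
Capital: 0.26 × 0.2 = 0.052 pp.
Average years of schooling: 0.12 × 4.1 = 0.492 pp.
The labor force: 0.62 × (-0.5) = -0.31 pp.
TFP growth = 3.9 − 0.234 = 3.666%.

Total factor productivity growth was 3.67%.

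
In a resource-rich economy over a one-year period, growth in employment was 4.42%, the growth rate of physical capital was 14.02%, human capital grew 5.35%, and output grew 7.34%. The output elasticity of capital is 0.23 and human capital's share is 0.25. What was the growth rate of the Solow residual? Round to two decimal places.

0.48%

Labor's share = 1 − 0.23 − 0.25 = 0.52.
Physical capital: 0.23 × 14.02 = 3.2246 pp.
Human capital: 0.25 × 5.35 = 1.3375 pp.
Employment: 0.52 × 4.42 = 2.2984 pp.
TFP growth = 7.34 − 6.8605 = 0.4795%.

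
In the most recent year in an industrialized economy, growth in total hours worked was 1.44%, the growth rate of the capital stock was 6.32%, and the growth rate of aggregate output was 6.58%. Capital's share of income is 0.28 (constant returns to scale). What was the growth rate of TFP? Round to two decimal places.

3.77%

Labor's share = 1 − 0.28 = 0.72.
The capital stock: 0.28 × 6.32 = 1.7696 pp.
Total hours worked: 0.72 × 1.44 = 1.0368 pp.
TFP growth = 6.58 − 2.8064 = 3.7736%.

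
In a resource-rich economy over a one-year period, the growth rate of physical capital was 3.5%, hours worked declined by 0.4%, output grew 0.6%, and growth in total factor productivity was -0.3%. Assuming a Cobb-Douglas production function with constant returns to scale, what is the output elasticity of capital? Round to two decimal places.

α = 0.33

gY = gA + α·gK + (1−α)·gL, so gY − gA − gL = α(gK − gL).
0.6 + 0.3 + 0.4 = α × (3.5 − (-0.4)).
1.3 = 3.9 α, so α = 0.3333.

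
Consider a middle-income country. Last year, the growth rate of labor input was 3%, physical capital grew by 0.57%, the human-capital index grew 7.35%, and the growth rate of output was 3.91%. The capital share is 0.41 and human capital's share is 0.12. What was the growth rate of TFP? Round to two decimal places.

1.38%

Labor's share = 1 − 0.41 − 0.12 = 0.47.
Physical capital: 0.41 × 0.57 = 0.2337 pp.
The human-capital index: 0.12 × 7.35 = 0.882 pp.
Labor input: 0.47 × 3 = 1.41 pp.
TFP growth = 3.91 − 2.5257 = 1.3843%.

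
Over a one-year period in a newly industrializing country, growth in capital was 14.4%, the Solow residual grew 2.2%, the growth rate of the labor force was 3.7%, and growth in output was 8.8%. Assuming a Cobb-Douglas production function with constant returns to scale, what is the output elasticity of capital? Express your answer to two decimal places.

gY = gA + α·gK + (1−α)·gL, so gY − gA − gL = α(gK − gL).
8.8 − 2.2 − 3.7 = α × (14.4 − 3.7).
2.9 = 10.7 α, so α = 0.271.

0.27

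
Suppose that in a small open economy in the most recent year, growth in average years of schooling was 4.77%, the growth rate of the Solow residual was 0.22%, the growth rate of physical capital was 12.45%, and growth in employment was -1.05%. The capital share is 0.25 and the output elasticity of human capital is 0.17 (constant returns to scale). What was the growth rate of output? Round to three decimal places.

Output growth was 3.534%.

Labor's share = 1 − 0.25 − 0.17 = 0.58.
Physical capital: 0.25 × 12.45 = 3.1125 pp.
Average years of schooling: 0.17 × 4.77 = 0.8109 pp.
Employment: 0.58 × (-1.05) = -0.609 pp.
Output growth = 0.22 + 3.3144 = 3.5344%.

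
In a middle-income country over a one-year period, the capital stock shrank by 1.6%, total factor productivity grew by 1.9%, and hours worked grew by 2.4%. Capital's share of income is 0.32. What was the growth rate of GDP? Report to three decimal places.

GDP growth was 3.020%.

Labor's share = 1 − 0.32 = 0.68.
The capital stock: 0.32 × (-1.6) = -0.512 pp.
Hours worked: 0.68 × 2.4 = 1.632 pp.
Output growth = 1.9 + 1.12 = 3.02%.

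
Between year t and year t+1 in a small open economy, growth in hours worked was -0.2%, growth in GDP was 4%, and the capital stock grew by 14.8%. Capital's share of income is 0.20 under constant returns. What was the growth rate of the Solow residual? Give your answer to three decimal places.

1.200%

Labor's share = 1 − 0.2 = 0.8.
The capital stock: 0.2 × 14.8 = 2.96 pp.
Hours worked: 0.8 × (-0.2) = -0.16 pp.
TFP growth = 4 − 2.8 = 1.2%.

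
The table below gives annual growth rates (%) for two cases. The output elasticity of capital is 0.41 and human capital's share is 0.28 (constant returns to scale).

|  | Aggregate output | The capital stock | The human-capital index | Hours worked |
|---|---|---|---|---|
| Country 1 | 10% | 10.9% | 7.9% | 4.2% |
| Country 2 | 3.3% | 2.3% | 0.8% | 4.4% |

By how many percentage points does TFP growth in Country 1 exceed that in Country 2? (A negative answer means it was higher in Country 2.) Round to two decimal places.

Labor's share = 1 − 0.41 − 0.28 = 0.31.
Country 1: TFP = 10 − 4.469 − 2.212 − 1.302 = 2.017%.
Country 2: TFP = 3.3 − 0.943 − 0.224 − 1.364 = 0.769%.
Difference = 2.017 − (0.769) = 1.248 pp.

1.25 percentage points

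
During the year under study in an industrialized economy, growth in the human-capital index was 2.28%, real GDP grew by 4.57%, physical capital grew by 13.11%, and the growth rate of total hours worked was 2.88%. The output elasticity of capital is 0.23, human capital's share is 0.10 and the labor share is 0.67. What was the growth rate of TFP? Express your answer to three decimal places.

-0.603%

Labor's share = 1 − 0.23 − 0.1 = 0.67.
Physical capital: 0.23 × 13.11 = 3.0153 pp.
The human-capital index: 0.1 × 2.28 = 0.228 pp.
Total hours worked: 0.67 × 2.88 = 1.9296 pp.
TFP growth = 4.57 − 5.1729 = -0.6029%.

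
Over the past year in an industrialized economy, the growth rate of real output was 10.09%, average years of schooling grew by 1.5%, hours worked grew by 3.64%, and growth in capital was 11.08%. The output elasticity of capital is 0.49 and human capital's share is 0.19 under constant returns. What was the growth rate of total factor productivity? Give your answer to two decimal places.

3.21%

Labor's share = 1 − 0.49 − 0.19 = 0.32.
Capital: 0.49 × 11.08 = 5.4292 pp.
Average years of schooling: 0.19 × 1.5 = 0.285 pp.
Hours worked: 0.32 × 3.64 = 1.1648 pp.
TFP growth = 10.09 − 6.879 = 3.211%.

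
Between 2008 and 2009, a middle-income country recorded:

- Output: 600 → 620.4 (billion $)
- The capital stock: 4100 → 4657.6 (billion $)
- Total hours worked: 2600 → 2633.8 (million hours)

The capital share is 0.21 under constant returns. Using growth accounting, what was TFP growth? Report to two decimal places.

Output growth = (620.4 − 600) / 600 = 3.4%.
The capital stock growth = (4657.6 − 4100) / 4100 = 13.6%.
Total hours worked growth = (2633.8 − 2600) / 2600 = 1.3%.
Labor's share = 1 − 0.21 = 0.79.
The capital stock: 0.21 × 13.6 = 2.856 pp.
Total hours worked: 0.79 × 1.3 = 1.027 pp.
TFP growth = 3.4 − 3.883 = -0.483%.

-0.48%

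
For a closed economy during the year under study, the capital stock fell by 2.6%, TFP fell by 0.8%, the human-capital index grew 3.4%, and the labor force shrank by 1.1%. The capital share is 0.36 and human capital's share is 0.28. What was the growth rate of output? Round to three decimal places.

-1.180%

Labor's share = 1 − 0.36 − 0.28 = 0.36.
The capital stock: 0.36 × (-2.6) = -0.936 pp.
The human-capital index: 0.28 × 3.4 = 0.952 pp.
The labor force: 0.36 × (-1.1) = -0.396 pp.
Output growth = -0.8 + (-0.38) = -1.18%.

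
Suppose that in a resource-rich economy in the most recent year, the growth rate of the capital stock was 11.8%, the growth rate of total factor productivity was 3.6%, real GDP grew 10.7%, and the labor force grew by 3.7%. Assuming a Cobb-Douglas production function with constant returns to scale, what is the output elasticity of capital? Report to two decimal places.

0.42

gY = gA + α·gK + (1−α)·gL, so gY − gA − gL = α(gK − gL).
10.7 − 3.6 − 3.7 = α × (11.8 − 3.7).
3.4 = 8.1 α, so α = 0.4198.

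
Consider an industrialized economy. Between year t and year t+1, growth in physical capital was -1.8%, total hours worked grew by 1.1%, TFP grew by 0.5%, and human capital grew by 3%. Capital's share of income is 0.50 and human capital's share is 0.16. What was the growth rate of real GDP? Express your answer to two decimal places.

Labor's share = 1 − 0.5 − 0.16 = 0.34.
Physical capital: 0.5 × (-1.8) = -0.9 pp.
Human capital: 0.16 × 3 = 0.48 pp.
Total hours worked: 0.34 × 1.1 = 0.374 pp.
Output growth = 0.5 + (-0.046) = 0.454%.

0.45%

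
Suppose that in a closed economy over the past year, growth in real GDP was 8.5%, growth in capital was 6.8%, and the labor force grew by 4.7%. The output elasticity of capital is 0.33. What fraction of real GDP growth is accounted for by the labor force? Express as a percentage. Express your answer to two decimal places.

The labor force accounted for 37.05% of growth.

Labor's share = 1 − 0.33 = 0.67.
The labor force contributed 0.67 × 4.7 = 3.149 pp.
Share of growth = 3.149 / 8.5 × 100 = 37.0471%.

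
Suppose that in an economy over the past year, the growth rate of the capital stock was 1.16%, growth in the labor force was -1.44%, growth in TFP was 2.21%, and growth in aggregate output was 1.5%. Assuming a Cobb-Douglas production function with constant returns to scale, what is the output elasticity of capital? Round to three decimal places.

0.281

gY = gA + α·gK + (1−α)·gL, so gY − gA − gL = α(gK − gL).
1.5 − 2.21 + 1.44 = α × (1.16 − (-1.44)).
0.73 = 2.6 α, so α = 0.28077.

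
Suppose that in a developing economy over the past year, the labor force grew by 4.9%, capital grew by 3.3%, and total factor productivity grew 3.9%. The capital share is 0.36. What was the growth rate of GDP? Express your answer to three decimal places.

Labor's share = 1 − 0.36 = 0.64.
Capital: 0.36 × 3.3 = 1.188 pp.
The labor force: 0.64 × 4.9 = 3.136 pp.
Output growth = 3.9 + 4.324 = 8.224%.

GDP growth was 8.224%.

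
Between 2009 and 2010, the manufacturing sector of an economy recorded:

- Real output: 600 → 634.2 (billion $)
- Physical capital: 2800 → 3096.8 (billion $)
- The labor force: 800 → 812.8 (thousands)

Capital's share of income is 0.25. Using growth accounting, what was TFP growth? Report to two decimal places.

Real output growth = (634.2 − 600) / 600 = 5.7%.
Physical capital growth = (3096.8 − 2800) / 2800 = 10.6%.
The labor force growth = (812.8 − 800) / 800 = 1.6%.
Labor's share = 1 − 0.25 = 0.75.
Physical capital: 0.25 × 10.6 = 2.65 pp.
The labor force: 0.75 × 1.6 = 1.2 pp.
TFP growth = 5.7 − 3.85 = 1.85%.

1.85%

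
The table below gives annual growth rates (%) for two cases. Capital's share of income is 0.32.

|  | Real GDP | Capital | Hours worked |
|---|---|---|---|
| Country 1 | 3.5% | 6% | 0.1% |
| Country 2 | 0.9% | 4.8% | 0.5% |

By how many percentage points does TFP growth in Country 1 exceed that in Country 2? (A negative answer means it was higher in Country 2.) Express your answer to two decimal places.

Labor's share = 1 − 0.32 = 0.68.
Country 1: TFP = 3.5 − 1.92 − 0.068 = 1.512%.
Country 2: TFP = 0.9 − 1.536 − 0.34 = -0.976%.
Difference = 1.512 − (-0.976) = 2.488 pp.

2.49 percentage points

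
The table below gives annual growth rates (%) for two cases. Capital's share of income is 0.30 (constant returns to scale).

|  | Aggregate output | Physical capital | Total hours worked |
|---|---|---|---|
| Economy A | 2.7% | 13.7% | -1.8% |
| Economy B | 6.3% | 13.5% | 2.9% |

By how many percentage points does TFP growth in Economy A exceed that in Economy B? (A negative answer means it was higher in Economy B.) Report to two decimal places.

Labor's share = 1 − 0.3 = 0.7.
Economy A: TFP = 2.7 − 4.11 + 1.26 = -0.15%.
Economy B: TFP = 6.3 − 4.05 − 2.03 = 0.22%.
Difference = -0.15 − (0.22) = -0.37 pp.

-0.37 percentage points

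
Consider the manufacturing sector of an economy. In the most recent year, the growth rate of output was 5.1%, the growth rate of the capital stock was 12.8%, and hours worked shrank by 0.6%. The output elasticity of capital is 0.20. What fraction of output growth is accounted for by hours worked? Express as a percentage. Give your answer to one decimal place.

Hours worked accounted for -9.4% of growth.

Labor's share = 1 − 0.2 = 0.8.
Hours worked contributed 0.8 × (-0.6) = -0.48 pp.
Share of growth = -0.48 / 5.1 × 100 = -9.412%.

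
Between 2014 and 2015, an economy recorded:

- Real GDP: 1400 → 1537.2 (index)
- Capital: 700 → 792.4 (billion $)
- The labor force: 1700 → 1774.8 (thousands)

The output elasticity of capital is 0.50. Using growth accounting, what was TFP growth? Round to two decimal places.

Real GDP growth = (1537.2 − 1400) / 1400 = 9.8%.
Capital growth = (792.4 − 700) / 700 = 13.2%.
The labor force growth = (1774.8 − 1700) / 1700 = 4.4%.
Labor's share = 1 − 0.5 = 0.5.
Capital: 0.5 × 13.2 = 6.6 pp.
The labor force: 0.5 × 4.4 = 2.2 pp.
TFP growth = 9.8 − 8.8 = 1%.

1.00%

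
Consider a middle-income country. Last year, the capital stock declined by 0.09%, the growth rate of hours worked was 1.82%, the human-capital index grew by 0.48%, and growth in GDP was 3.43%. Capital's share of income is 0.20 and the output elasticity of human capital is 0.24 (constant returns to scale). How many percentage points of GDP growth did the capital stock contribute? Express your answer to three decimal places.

Contribution = share × growth = 0.2 × (-0.09) = -0.018 pp.

-0.018 percentage points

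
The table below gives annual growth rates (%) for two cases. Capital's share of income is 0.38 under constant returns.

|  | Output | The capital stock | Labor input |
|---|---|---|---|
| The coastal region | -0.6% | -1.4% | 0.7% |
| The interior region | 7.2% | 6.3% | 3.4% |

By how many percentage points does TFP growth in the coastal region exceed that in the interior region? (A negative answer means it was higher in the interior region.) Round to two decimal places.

Labor's share = 1 − 0.38 = 0.62.
The coastal region: TFP = -0.6 + 0.532 − 0.434 = -0.502%.
The interior region: TFP = 7.2 − 2.394 − 2.108 = 2.698%.
Difference = -0.502 − (2.698) = -3.2 pp.

-3.20 percentage points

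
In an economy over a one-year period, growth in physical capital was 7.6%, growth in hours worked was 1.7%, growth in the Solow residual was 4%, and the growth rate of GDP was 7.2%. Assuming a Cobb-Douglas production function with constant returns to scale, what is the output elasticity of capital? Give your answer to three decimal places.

gY = gA + α·gK + (1−α)·gL, so gY − gA − gL = α(gK − gL).
7.2 − 4 − 1.7 = α × (7.6 − 1.7).
1.5 = 5.9 α, so α = 0.25424.

α = 0.254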